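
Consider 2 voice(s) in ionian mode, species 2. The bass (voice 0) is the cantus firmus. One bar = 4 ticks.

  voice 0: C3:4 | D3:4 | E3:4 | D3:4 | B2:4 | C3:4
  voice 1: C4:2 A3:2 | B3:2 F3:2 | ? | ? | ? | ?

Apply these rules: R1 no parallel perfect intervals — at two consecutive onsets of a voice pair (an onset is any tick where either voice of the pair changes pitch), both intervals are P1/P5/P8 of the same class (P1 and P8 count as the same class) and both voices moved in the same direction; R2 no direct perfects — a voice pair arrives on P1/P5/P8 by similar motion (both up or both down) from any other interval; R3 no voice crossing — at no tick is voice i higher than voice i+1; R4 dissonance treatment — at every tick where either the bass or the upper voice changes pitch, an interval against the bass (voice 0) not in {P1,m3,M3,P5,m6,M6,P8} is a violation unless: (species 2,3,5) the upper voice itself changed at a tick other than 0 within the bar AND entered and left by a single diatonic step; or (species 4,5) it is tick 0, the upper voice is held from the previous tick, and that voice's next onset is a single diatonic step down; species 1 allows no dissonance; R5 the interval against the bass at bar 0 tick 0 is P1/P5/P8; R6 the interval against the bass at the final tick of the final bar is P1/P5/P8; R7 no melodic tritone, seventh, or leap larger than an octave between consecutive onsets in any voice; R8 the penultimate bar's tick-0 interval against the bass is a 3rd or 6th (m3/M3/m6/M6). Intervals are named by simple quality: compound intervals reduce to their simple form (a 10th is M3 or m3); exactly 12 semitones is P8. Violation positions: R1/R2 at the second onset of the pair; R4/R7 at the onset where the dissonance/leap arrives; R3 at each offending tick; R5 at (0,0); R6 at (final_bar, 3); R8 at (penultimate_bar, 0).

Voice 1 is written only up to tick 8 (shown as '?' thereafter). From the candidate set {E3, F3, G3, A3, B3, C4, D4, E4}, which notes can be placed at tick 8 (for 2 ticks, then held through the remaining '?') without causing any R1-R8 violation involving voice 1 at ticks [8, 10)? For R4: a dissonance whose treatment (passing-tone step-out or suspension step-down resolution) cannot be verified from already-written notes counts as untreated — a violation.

E3: legal
F3: violates R4
G3: legal
A3: violates R4
B3: violates R2,R7
C4: legal
D4: violates R4
E4: violates R2,R7

{C4, E3, G3}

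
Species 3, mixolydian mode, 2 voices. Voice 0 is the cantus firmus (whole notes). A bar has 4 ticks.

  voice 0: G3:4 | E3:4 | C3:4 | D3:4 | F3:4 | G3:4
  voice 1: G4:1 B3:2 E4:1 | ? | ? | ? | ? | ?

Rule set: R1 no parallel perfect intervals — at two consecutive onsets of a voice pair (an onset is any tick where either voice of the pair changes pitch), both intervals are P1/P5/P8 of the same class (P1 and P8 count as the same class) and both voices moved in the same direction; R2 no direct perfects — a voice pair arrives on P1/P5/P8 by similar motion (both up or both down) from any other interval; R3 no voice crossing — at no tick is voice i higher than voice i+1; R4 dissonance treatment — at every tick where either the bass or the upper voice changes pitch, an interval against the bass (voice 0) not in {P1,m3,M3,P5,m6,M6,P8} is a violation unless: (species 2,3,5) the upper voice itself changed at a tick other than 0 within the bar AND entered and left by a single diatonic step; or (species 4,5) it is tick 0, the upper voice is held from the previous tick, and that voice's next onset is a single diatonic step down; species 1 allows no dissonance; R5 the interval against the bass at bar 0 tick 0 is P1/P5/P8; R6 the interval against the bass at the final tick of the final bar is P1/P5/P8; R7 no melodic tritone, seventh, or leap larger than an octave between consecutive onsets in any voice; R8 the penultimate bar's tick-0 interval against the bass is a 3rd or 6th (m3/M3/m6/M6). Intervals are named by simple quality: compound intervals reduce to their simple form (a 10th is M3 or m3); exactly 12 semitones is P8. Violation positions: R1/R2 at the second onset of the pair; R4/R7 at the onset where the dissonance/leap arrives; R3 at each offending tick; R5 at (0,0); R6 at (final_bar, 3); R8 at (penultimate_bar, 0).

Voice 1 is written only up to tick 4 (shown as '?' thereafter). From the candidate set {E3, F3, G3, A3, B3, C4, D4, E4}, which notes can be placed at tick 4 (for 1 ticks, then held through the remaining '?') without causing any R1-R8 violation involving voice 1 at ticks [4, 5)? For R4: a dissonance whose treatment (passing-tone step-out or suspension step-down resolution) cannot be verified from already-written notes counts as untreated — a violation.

{C4, E4, G3}

E3: violates R2
F3: violates R4,R7
G3: legal
A3: violates R4
B3: violates R2
C4: legal
D4: violates R4
E4: legal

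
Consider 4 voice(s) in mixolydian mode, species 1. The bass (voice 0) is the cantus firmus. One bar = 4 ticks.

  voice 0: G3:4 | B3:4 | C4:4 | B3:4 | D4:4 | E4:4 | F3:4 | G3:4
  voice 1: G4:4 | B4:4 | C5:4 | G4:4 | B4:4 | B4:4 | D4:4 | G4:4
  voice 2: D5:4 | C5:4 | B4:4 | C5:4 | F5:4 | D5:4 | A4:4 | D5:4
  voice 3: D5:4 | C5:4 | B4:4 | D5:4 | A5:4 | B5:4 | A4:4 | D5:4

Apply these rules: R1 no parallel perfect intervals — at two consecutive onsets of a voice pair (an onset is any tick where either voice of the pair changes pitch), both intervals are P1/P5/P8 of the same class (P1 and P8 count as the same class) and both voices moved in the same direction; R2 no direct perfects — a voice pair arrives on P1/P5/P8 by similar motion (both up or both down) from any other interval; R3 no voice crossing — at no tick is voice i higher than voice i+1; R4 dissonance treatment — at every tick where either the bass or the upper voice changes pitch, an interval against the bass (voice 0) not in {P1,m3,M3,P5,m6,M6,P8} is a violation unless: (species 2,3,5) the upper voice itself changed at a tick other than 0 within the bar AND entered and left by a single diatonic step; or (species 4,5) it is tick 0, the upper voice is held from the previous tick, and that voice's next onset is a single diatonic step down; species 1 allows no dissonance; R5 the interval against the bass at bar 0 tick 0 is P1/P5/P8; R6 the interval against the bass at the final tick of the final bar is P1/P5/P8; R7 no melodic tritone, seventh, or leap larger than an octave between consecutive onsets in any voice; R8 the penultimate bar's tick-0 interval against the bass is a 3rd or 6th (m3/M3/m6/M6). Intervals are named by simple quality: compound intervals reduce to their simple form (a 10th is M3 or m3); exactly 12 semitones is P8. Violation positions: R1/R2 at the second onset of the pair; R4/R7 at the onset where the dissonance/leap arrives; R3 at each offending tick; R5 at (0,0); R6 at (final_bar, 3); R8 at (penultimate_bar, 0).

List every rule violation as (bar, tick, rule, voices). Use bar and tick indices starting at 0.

(1, 0, R1, (0, 1))
(1, 0, R1, (2, 3))
(1, 0, R4, (0, 2))
(1, 0, R4, (0, 3))
(2, 0, R1, (0, 1))
(2, 0, R1, (2, 3))
(2, 0, R3, (1, 2))
(2, 0, R4, (0, 2))
(2, 0, R4, (0, 3))
(2, 1, R3, (1, 2))
(2, 2, R3, (1, 2))
(2, 3, R3, (1, 2))
(3, 0, R4, (0, 2))
(4, 0, R2, (0, 3))
(5, 0, R1, (0, 3))
(5, 0, R4, (0, 2))
(6, 0, R2, (1, 2))
(6, 0, R2, (1, 3))
(6, 0, R2, (2, 3))
(6, 0, R7, (0,))
(6, 0, R7, (3,))
(7, 0, R1, (1, 2))
(7, 0, R1, (1, 3))
(7, 0, R1, (2, 3))
(7, 0, R2, (0, 1))
(7, 0, R2, (0, 2))
(7, 0, R2, (0, 3))

bar 0: v0=G3 v1=G4 v2=D5 v3=D5 downbeat P5
bar 1: v0=B3 v1=B4 v2=C5 v3=C5 downbeat m2
bar 2: v0=C4 v1=C5 v2=B4 v3=B4 downbeat M7
bar 3: v0=B3 v1=G4 v2=C5 v3=D5 downbeat m3
bar 4: v0=D4 v1=B4 v2=F5 v3=A5 downbeat P5
bar 5: v0=E4 v1=B4 v2=D5 v3=B5 downbeat P5
bar 6: v0=F3 v1=D4 v2=A4 v3=A4 downbeat M3
bar 7: v0=G3 v1=G4 v2=D5 v3=D5 downbeat P5
  -> R1 @ bar 1 tick 0 v(0, 1): G3/G4 P8 -> B3/B4 P8 similar
  -> R1 @ bar 1 tick 0 v(2, 3): D5/D5 P1 -> C5/C5 P1 similar
  -> R4 @ bar 1 tick 0 v(0, 2): B3/C5 m2 untreated
  -> R4 @ bar 1 tick 0 v(0, 3): B3/C5 m2 untreated
  -> R1 @ bar 2 tick 0 v(0, 1): B3/B4 P8 -> C4/C5 P8 similar
  -> R1 @ bar 2 tick 0 v(2, 3): C5/C5 P1 -> B4/B4 P1 similar
  -> R3 @ bar 2 tick 0 v(1, 2): C5 above B4
  -> R4 @ bar 2 tick 0 v(0, 2): C4/B4 M7 untreated
  -> R4 @ bar 2 tick 0 v(0, 3): C4/B4 M7 untreated
  -> R3 @ bar 2 tick 1 v(1, 2): C5 above B4
  -> R3 @ bar 2 tick 2 v(1, 2): C5 above B4
  -> R3 @ bar 2 tick 3 v(1, 2): C5 above B4
  -> R4 @ bar 3 tick 0 v(0, 2): B3/C5 m2 untreated
  -> R2 @ bar 4 tick 0 v(0, 3): B3/D5 m3 -> D4/A5 P5 similar
  -> R1 @ bar 5 tick 0 v(0, 3): D4/A5 P5 -> E4/B5 P5 similar
  -> R4 @ bar 5 tick 0 v(0, 2): E4/D5 m7 untreated
  -> R2 @ bar 6 tick 0 v(1, 2): B4/D5 m3 -> D4/A4 P5 similar
  -> R2 @ bar 6 tick 0 v(1, 3): B4/B5 P8 -> D4/A4 P5 similar
  -> R2 @ bar 6 tick 0 v(2, 3): D5/B5 M6 -> A4/A4 P1 similar
  -> R7 @ bar 6 tick 0 v(0,): E4->F3 leap 11st
  -> R7 @ bar 6 tick 0 v(3,): B5->A4 leap 14st
  -> R1 @ bar 7 tick 0 v(1, 2): D4/A4 P5 -> G4/D5 P5 similar
  -> R1 @ bar 7 tick 0 v(1, 3): D4/A4 P5 -> G4/D5 P5 similar
  -> R1 @ bar 7 tick 0 v(2, 3): A4/A4 P1 -> D5/D5 P1 similar
  -> R2 @ bar 7 tick 0 v(0, 1): F3/D4 M6 -> G3/G4 P8 similar
  -> R2 @ bar 7 tick 0 v(0, 2): F3/A4 M3 -> G3/D5 P5 similar
  -> R2 @ bar 7 tick 0 v(0, 3): F3/A4 M3 -> G3/D5 P5 similar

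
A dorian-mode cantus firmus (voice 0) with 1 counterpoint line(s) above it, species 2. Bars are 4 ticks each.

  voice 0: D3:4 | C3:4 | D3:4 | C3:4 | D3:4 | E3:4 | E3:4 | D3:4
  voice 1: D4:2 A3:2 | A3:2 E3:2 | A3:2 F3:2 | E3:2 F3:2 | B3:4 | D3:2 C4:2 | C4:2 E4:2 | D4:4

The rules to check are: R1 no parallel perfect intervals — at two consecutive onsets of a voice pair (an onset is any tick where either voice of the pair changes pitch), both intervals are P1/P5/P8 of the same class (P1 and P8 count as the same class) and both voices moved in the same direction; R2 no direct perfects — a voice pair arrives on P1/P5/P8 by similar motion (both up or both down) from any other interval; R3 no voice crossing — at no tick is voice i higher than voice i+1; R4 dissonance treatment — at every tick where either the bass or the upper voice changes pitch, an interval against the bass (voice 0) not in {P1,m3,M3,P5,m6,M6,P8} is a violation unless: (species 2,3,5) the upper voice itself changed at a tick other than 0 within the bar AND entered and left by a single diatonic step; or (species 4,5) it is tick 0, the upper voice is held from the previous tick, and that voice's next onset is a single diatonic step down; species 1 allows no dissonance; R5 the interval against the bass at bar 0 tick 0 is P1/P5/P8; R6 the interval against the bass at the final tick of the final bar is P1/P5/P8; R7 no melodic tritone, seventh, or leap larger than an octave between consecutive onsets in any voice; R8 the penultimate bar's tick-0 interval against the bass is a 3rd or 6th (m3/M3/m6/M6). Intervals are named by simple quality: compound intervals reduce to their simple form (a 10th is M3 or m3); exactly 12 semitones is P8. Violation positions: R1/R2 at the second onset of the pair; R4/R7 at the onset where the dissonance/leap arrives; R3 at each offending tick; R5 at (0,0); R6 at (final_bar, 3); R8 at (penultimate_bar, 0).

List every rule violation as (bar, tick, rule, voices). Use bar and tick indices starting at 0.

(2, 0, R2, (0, 1))
(3, 2, R4, (0, 1))
(4, 0, R7, (1,))
(5, 0, R3, (0, 1))
(5, 0, R4, (0, 1))
(5, 1, R3, (0, 1))
(5, 2, R7, (1,))
(7, 0, R1, (0, 1))

bar 0: v0=D3 v1=D4 downbeat P8
bar 1: v0=C3 v1=A3 downbeat M6
bar 2: v0=D3 v1=A3 downbeat P5
bar 3: v0=C3 v1=E3 downbeat M3
bar 4: v0=D3 v1=B3 downbeat M6
bar 5: v0=E3 v1=D3 downbeat M2
bar 6: v0=E3 v1=C4 downbeat m6
bar 7: v0=D3 v1=D4 downbeat P8
  -> R2 @ bar 2 tick 0 v(0, 1): C3/E3 M3 -> D3/A3 P5 similar
  -> R4 @ bar 3 tick 2 v(0, 1): C3/F3 P4 untreated
  -> R7 @ bar 4 tick 0 v(1,): F3->B3 leap 6st
  -> R3 @ bar 5 tick 0 v(0, 1): E3 above D3
  -> R4 @ bar 5 tick 0 v(0, 1): E3/D3 M2 untreated
  -> R3 @ bar 5 tick 1 v(0, 1): E3 above D3
  -> R7 @ bar 5 tick 2 v(1,): D3->C4 leap 10st
  -> R1 @ bar 7 tick 0 v(0, 1): E3/E4 P8 -> D3/D4 P8 similar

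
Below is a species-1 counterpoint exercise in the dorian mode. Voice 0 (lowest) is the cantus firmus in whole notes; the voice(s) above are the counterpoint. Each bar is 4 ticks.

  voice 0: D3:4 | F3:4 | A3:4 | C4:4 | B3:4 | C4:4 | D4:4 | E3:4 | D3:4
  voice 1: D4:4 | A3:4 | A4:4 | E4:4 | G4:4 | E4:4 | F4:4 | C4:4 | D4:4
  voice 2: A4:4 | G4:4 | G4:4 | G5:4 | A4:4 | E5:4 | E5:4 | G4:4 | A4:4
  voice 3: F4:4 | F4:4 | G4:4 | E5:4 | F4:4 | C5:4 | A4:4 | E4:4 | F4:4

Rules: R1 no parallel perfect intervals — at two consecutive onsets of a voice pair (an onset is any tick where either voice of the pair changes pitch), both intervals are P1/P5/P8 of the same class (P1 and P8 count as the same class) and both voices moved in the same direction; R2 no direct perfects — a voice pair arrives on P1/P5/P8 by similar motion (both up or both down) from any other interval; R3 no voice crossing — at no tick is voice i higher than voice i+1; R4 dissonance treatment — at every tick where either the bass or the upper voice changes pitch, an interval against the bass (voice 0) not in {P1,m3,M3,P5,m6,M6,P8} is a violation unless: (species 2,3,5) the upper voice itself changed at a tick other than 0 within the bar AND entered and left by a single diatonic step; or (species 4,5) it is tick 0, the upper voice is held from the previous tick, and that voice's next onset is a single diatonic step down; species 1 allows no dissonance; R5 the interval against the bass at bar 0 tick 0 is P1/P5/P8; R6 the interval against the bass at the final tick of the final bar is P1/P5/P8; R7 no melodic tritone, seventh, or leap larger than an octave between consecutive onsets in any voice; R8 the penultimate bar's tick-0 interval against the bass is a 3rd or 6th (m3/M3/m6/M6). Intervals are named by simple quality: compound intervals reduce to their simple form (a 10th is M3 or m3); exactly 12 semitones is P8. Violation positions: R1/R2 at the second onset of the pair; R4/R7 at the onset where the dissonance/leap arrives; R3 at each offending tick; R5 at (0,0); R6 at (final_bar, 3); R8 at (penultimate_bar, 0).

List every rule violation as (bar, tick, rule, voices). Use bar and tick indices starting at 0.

bar 0: v0=D3 v1=D4 v2=A4 v3=F4 downbeat m3
bar 1: v0=F3 v1=A3 v2=G4 v3=F4 downbeat P8
bar 2: v0=A3 v1=A4 v2=G4 v3=G4 downbeat m7
bar 3: v0=C4 v1=E4 v2=G5 v3=E5 downbeat M3
bar 4: v0=B3 v1=G4 v2=A4 v3=F4 downbeat TT
bar 5: v0=C4 v1=E4 v2=E5 v3=C5 downbeat P8
bar 6: v0=D4 v1=F4 v2=E5 v3=A4 downbeat P5
bar 7: v0=E3 v1=C4 v2=G4 v3=E4 downbeat P8
bar 8: v0=D3 v1=D4 v2=A4 v3=F4 downbeat m3
  -> R3 @ bar 0 tick 0 v(2, 3): A4 above F4
  -> R5 @ bar 0 tick 0 v(0, 3): opens on m3
  -> R3 @ bar 0 tick 1 v(2, 3): A4 above F4
  -> R3 @ bar 0 tick 2 v(2, 3): A4 above F4
  -> R3 @ bar 0 tick 3 v(2, 3): A4 above F4
  -> R3 @ bar 1 tick 0 v(2, 3): G4 above F4
  -> R4 @ bar 1 tick 0 v(0, 2): F3/G4 M2 untreated
  -> R3 @ bar 1 tick 1 v(2, 3): G4 above F4
  -> R3 @ bar 1 tick 2 v(2, 3): G4 above F4
  -> R3 @ bar 1 tick 3 v(2, 3): G4 above F4
  -> R2 @ bar 2 tick 0 v(0, 1): F3/A3 M3 -> A3/A4 P8 similar
  -> R3 @ bar 2 tick 0 v(1, 2): A4 above G4
  -> R4 @ bar 2 tick 0 v(0, 2): A3/G4 m7 untreated
  -> R4 @ bar 2 tick 0 v(0, 3): A3/G4 m7 untreated
  -> R3 @ bar 2 tick 1 v(1, 2): A4 above G4
  -> R3 @ bar 2 tick 2 v(1, 2): A4 above G4
  -> R3 @ bar 2 tick 3 v(1, 2): A4 above G4
  -> R2 @ bar 3 tick 0 v(0, 2): A3/G4 m7 -> C4/G5 P5 similar
  -> R3 @ bar 3 tick 0 v(2, 3): G5 above E5
  -> R3 @ bar 3 tick 1 v(2, 3): G5 above E5
  -> R3 @ bar 3 tick 2 v(2, 3): G5 above E5
  -> R3 @ bar 3 tick 3 v(2, 3): G5 above E5
  -> R3 @ bar 4 tick 0 v(2, 3): A4 above F4
  -> R4 @ bar 4 tick 0 v(0, 2): B3/A4 m7 untreated
  -> R4 @ bar 4 tick 0 v(0, 3): B3/F4 TT untreated
  -> R7 @ bar 4 tick 0 v(2,): G5->A4 leap 10st
  -> R7 @ bar 4 tick 0 v(3,): E5->F4 leap 11st
  -> R3 @ bar 4 tick 1 v(2, 3): A4 above F4
  -> R3 @ bar 4 tick 2 v(2, 3): A4 above F4
  -> R3 @ bar 4 tick 3 v(2, 3): A4 above F4
  -> R2 @ bar 5 tick 0 v(0, 3): B3/F4 TT -> C4/C5 P8 similar
  -> R3 @ bar 5 tick 0 v(2, 3): E5 above C5
  -> R3 @ bar 5 tick 1 v(2, 3): E5 above C5
  -> R3 @ bar 5 tick 2 v(2, 3): E5 above C5
  -> R3 @ bar 5 tick 3 v(2, 3): E5 above C5
  -> R3 @ bar 6 tick 0 v(2, 3): E5 above A4
  -> R4 @ bar 6 tick 0 v(0, 2): D4/E5 M2 untreated
  -> R3 @ bar 6 tick 1 v(2, 3): E5 above A4
  -> R3 @ bar 6 tick 2 v(2, 3): E5 above A4
  -> R3 @ bar 6 tick 3 v(2, 3): E5 above A4
  -> R2 @ bar 7 tick 0 v(0, 3): D4/A4 P5 -> E3/E4 P8 similar
  -> R2 @ bar 7 tick 0 v(1, 2): F4/E5 M7 -> C4/G4 P5 similar
  -> R3 @ bar 7 tick 0 v(2, 3): G4 above E4
  -> R7 @ bar 7 tick 0 v(0,): D4->E3 leap 10st
  -> R8 @ bar 7 tick 0 v(0, 3): penult P8 not 3rd/6th
  -> R3 @ bar 7 tick 1 v(2, 3): G4 above E4
  -> R3 @ bar 7 tick 2 v(2, 3): G4 above E4
  -> R3 @ bar 7 tick 3 v(2, 3): G4 above E4
  -> R1 @ bar 8 tick 0 v(1, 2): C4/G4 P5 -> D4/A4 P5 similar
  -> R3 @ bar 8 tick 0 v(2, 3): A4 above F4
  -> R3 @ bar 8 tick 1 v(2, 3): A4 above F4
  -> R3 @ bar 8 tick 2 v(2, 3): A4 above F4
  -> R3 @ bar 8 tick 3 v(2, 3): A4 above F4
  -> R6 @ bar 8 tick 3 v(0, 3): closes on m3

(0, 0, R3, (2, 3))
(0, 0, R5, (0, 3))
(0, 1, R3, (2, 3))
(0, 2, R3, (2, 3))
(0, 3, R3, (2, 3))
(1, 0, R3, (2, 3))
(1, 0, R4, (0, 2))
(1, 1, R3, (2, 3))
(1, 2, R3, (2, 3))
(1, 3, R3, (2, 3))
(2, 0, R2, (0, 1))
(2, 0, R3, (1, 2))
(2, 0, R4, (0, 2))
(2, 0, R4, (0, 3))
(2, 1, R3, (1, 2))
(2, 2, R3, (1, 2))
(2, 3, R3, (1, 2))
(3, 0, R2, (0, 2))
(3, 0, R3, (2, 3))
(3, 1, R3, (2, 3))
(3, 2, R3, (2, 3))
(3, 3, R3, (2, 3))
(4, 0, R3, (2, 3))
(4, 0, R4, (0, 2))
(4, 0, R4, (0, 3))
(4, 0, R7, (2,))
(4, 0, R7, (3,))
(4, 1, R3, (2, 3))
(4, 2, R3, (2, 3))
(4, 3, R3, (2, 3))
(5, 0, R2, (0, 3))
(5, 0, R3, (2, 3))
(5, 1, R3, (2, 3))
(5, 2, R3, (2, 3))
(5, 3, R3, (2, 3))
(6, 0, R3, (2, 3))
(6, 0, R4, (0, 2))
(6, 1, R3, (2, 3))
(6, 2, R3, (2, 3))
(6, 3, R3, (2, 3))
(7, 0, R2, (0, 3))
(7, 0, R2, (1, 2))
(7, 0, R3, (2, 3))
(7, 0, R7, (0,))
(7, 0, R8, (0, 3))
(7, 1, R3, (2, 3))
(7, 2, R3, (2, 3))
(7, 3, R3, (2, 3))
(8, 0, R1, (1, 2))
(8, 0, R3, (2, 3))
(8, 1, R3, (2, 3))
(8, 2, R3, (2, 3))
(8, 3, R3, (2, 3))
(8, 3, R6, (0, 3))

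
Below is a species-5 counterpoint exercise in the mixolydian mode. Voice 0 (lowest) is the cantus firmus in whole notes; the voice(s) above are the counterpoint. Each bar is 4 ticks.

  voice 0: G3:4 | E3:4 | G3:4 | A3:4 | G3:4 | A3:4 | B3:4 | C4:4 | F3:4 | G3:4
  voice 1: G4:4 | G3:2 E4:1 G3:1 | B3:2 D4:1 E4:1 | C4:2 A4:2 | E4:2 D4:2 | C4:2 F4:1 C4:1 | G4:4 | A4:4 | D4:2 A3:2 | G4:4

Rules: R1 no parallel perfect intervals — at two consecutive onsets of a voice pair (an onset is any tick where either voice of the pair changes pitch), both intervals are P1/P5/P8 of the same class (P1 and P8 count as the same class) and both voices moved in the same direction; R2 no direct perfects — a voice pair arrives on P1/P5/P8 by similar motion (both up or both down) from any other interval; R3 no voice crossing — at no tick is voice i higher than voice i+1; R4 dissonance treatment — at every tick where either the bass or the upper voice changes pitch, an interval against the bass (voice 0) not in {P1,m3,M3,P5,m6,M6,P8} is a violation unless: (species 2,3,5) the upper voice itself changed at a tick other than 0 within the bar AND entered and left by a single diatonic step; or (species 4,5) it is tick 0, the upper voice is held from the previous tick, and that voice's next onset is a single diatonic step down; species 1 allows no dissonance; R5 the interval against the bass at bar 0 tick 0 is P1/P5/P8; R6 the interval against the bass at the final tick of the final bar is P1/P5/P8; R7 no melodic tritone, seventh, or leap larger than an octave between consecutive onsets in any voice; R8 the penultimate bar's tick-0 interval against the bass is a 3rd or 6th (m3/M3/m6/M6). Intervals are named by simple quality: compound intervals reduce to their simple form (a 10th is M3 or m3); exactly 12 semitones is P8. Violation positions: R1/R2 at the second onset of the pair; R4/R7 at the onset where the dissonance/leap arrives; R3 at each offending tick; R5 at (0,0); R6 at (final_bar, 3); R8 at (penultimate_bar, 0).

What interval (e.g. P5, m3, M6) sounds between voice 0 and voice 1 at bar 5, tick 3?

m3

voice 0=A3 voice 1=C4 -> m3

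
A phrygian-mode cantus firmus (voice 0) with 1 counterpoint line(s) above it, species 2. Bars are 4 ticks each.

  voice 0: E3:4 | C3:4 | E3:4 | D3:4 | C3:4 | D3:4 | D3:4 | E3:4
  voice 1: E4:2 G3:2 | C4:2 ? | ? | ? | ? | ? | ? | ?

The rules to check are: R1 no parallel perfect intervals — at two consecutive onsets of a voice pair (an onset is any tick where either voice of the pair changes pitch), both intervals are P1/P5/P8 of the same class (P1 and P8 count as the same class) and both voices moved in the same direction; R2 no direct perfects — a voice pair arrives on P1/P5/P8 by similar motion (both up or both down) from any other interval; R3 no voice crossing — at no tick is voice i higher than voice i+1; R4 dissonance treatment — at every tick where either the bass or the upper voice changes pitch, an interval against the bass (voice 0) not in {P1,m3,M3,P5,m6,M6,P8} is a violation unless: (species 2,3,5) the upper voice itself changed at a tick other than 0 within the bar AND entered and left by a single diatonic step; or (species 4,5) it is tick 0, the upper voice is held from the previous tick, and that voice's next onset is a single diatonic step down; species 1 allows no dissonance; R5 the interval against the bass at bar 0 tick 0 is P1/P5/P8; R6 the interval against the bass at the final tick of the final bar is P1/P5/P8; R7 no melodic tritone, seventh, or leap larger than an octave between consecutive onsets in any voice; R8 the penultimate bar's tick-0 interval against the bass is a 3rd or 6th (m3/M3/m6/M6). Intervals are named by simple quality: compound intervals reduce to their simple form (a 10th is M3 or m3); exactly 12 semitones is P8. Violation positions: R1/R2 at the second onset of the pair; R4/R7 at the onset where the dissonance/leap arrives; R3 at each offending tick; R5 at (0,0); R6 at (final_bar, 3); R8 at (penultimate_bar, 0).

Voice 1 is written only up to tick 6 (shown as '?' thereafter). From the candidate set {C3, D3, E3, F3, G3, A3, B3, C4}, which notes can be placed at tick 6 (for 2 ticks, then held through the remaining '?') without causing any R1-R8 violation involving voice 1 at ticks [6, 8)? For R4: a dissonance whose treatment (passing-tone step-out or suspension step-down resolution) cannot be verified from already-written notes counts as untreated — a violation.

{A3, C3, C4, E3, G3}

C3: legal
D3: violates R4,R7
E3: legal
F3: violates R4
G3: legal
A3: legal
B3: violates R4
C4: legal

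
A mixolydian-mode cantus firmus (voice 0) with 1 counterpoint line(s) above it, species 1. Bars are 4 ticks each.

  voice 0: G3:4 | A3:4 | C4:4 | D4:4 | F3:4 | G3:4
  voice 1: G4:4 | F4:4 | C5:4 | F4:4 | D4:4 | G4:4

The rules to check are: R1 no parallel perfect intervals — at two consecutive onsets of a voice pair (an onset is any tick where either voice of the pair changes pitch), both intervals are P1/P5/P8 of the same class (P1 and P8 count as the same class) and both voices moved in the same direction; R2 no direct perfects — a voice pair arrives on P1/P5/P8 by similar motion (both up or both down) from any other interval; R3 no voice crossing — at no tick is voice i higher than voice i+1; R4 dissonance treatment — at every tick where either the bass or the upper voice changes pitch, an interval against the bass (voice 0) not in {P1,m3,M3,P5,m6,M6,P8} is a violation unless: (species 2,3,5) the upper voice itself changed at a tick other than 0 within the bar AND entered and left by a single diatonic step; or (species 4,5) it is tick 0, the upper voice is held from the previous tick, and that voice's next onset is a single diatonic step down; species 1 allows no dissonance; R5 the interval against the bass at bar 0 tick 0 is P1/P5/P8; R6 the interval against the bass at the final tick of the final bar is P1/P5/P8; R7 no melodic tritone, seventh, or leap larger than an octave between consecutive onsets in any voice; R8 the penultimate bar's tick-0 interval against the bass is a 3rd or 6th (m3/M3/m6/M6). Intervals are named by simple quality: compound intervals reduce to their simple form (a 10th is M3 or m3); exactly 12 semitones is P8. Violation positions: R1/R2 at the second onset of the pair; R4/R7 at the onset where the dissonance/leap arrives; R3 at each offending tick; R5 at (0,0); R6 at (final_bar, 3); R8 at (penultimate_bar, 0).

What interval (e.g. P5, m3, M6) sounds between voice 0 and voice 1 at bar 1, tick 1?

m6

voice 0=A3 voice 1=F4 -> m6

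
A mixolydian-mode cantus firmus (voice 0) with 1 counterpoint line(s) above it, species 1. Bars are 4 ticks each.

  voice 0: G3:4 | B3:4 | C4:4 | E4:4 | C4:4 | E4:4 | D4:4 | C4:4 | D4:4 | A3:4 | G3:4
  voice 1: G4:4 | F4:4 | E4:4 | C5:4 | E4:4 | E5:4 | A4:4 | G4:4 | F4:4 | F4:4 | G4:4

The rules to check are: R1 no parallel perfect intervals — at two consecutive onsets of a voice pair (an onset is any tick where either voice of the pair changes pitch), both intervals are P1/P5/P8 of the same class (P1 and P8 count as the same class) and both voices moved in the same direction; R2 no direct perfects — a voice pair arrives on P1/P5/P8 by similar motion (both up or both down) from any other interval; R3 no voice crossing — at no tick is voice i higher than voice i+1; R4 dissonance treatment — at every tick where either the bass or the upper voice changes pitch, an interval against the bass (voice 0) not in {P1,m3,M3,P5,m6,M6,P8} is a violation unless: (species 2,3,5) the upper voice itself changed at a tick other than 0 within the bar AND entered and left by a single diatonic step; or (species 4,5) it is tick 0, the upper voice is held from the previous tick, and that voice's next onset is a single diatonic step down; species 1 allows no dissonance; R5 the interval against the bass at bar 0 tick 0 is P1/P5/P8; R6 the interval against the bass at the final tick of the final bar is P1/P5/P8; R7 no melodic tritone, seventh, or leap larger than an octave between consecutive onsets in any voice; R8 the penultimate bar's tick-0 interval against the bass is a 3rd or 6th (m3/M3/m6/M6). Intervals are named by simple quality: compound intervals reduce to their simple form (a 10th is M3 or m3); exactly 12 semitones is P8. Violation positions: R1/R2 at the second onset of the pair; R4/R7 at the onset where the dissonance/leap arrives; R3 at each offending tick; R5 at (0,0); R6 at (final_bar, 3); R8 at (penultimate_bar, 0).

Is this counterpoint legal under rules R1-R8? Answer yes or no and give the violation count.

No (4 violations)

bar 0: v0=G3 v1=G4 (P8)
bar 1: v0=B3 v1=F4 (TT)
bar 2: v0=C4 v1=E4 (M3)
bar 3: v0=E4 v1=C5 (m6)
bar 4: v0=C4 v1=E4 (M3)
bar 5: v0=E4 v1=E5 (P8)
bar 6: v0=D4 v1=A4 (P5)
bar 7: v0=C4 v1=G4 (P5)
bar 8: v0=D4 v1=F4 (m3)
bar 9: v0=A3 v1=F4 (m6)
bar 10: v0=G3 v1=G4 (P8)
  R4 @ bar1.0: B3/F4 TT untreated
  R2 @ bar5.0: C4/E4 M3 -> E4/E5 P8 similar
  R2 @ bar6.0: E4/E5 P8 -> D4/A4 P5 similar
  R1 @ bar7.0: D4/A4 P5 -> C4/G4 P5 similar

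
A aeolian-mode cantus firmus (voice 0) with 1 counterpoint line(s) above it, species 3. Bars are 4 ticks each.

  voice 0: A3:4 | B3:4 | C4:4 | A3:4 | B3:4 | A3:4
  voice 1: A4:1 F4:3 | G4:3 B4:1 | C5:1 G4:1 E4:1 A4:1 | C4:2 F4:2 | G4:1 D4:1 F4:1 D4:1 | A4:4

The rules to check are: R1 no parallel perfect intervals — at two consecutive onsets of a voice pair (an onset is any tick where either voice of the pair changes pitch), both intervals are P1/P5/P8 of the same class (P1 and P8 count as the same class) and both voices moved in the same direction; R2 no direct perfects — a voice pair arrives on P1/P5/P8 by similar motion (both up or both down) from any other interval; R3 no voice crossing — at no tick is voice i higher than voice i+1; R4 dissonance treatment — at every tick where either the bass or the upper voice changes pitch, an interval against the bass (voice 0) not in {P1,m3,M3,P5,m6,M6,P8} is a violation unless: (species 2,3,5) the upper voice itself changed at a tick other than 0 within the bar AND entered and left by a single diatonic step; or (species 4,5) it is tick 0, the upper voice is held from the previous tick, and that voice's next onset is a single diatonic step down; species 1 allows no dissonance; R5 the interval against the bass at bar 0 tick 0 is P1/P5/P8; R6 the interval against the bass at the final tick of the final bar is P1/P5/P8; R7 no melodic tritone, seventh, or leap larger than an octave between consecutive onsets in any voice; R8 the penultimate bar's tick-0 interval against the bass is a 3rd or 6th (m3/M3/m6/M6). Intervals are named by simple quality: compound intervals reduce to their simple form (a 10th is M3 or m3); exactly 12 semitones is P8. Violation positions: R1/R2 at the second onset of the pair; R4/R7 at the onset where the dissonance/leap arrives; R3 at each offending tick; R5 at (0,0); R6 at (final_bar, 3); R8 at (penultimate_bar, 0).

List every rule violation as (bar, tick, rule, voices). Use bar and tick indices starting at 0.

bar 0: v0=A3 v1=A4 downbeat P8
bar 1: v0=B3 v1=G4 downbeat m6
bar 2: v0=C4 v1=C5 downbeat P8
bar 3: v0=A3 v1=C4 downbeat m3
bar 4: v0=B3 v1=G4 downbeat m6
bar 5: v0=A3 v1=A4 downbeat P8
  -> R1 @ bar 2 tick 0 v(0, 1): B3/B4 P8 -> C4/C5 P8 similar
  -> R4 @ bar 4 tick 2 v(0, 1): B3/F4 TT untreated

(2, 0, R1, (0, 1))
(4, 2, R4, (0, 1))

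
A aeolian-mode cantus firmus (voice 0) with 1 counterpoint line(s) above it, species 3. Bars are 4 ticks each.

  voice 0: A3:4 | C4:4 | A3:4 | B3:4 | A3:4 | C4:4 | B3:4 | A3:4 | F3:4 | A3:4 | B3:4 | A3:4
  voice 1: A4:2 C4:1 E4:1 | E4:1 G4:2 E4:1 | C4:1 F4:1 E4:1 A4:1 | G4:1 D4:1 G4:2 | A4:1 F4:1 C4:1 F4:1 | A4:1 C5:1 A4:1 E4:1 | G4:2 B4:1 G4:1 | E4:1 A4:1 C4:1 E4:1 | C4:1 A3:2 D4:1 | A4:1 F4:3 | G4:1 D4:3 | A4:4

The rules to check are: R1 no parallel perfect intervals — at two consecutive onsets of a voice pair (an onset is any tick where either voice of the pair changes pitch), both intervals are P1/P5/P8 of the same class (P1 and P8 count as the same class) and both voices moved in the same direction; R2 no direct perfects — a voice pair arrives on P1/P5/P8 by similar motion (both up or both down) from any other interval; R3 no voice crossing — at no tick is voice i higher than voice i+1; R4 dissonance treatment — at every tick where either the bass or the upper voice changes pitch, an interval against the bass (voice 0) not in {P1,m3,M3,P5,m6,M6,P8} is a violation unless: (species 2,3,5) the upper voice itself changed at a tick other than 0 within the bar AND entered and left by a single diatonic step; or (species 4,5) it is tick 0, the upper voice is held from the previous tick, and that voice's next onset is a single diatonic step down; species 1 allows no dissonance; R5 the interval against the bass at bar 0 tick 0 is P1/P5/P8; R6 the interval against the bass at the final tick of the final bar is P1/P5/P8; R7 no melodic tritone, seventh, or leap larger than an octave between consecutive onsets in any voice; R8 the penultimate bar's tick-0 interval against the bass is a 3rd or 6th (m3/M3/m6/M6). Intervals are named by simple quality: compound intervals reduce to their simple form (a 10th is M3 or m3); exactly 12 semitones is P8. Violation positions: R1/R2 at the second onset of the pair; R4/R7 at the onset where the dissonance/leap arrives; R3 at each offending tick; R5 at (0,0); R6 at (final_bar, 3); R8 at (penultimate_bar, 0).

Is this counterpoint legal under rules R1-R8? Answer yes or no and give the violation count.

bar 0: v0=A3 v1=A4 (P8)
bar 1: v0=C4 v1=E4 (M3)
bar 2: v0=A3 v1=C4 (m3)
bar 3: v0=B3 v1=G4 (m6)
bar 4: v0=A3 v1=A4 (P8)
bar 5: v0=C4 v1=A4 (M6)
bar 6: v0=B3 v1=G4 (m6)
bar 7: v0=A3 v1=E4 (P5)
bar 8: v0=F3 v1=C4 (P5)
bar 9: v0=A3 v1=A4 (P8)
bar 10: v0=B3 v1=G4 (m6)
bar 11: v0=A3 v1=A4 (P8)
  R2 @ bar7.0: B3/G4 m6 -> A3/E4 P5 similar
  R1 @ bar8.0: A3/E4 P5 -> F3/C4 P5 similar
  R2 @ bar9.0: F3/D4 M6 -> A3/A4 P8 similar

No (3 violations)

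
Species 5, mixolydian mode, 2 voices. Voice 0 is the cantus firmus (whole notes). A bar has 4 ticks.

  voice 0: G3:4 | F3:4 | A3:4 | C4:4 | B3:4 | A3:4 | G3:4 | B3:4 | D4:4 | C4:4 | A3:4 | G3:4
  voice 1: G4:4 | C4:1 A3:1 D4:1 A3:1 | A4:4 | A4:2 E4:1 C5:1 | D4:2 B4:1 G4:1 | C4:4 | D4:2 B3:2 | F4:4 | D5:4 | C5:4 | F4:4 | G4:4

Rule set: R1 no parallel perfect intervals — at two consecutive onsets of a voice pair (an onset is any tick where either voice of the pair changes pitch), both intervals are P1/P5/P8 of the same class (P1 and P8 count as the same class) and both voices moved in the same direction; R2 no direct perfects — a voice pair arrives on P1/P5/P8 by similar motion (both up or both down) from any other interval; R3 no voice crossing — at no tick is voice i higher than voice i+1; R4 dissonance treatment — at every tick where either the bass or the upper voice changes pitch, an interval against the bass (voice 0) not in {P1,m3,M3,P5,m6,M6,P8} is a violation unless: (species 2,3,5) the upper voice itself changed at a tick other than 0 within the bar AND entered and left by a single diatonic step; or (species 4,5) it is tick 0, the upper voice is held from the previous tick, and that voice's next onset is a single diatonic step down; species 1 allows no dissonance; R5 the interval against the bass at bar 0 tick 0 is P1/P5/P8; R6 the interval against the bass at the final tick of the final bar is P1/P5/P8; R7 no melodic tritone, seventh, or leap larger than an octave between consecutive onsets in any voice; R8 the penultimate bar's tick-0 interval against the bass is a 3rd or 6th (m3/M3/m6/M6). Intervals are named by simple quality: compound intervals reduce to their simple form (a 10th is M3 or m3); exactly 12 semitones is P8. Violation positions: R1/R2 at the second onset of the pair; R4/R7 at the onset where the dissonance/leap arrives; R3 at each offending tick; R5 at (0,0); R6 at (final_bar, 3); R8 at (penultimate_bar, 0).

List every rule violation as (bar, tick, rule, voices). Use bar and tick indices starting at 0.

bar 0: v0=G3 v1=G4 downbeat P8
bar 1: v0=F3 v1=C4 downbeat P5
bar 2: v0=A3 v1=A4 downbeat P8
bar 3: v0=C4 v1=A4 downbeat M6
bar 4: v0=B3 v1=D4 downbeat m3
bar 5: v0=A3 v1=C4 downbeat m3
bar 6: v0=G3 v1=D4 downbeat P5
bar 7: v0=B3 v1=F4 downbeat TT
bar 8: v0=D4 v1=D5 downbeat P8
bar 9: v0=C4 v1=C5 downbeat P8
bar 10: v0=A3 v1=F4 downbeat m6
bar 11: v0=G3 v1=G4 downbeat P8
  -> R2 @ bar 1 tick 0 v(0, 1): G3/G4 P8 -> F3/C4 P5 similar
  -> R2 @ bar 2 tick 0 v(0, 1): F3/A3 M3 -> A3/A4 P8 similar
  -> R7 @ bar 4 tick 0 v(1,): C5->D4 leap 10st
  -> R4 @ bar 7 tick 0 v(0, 1): B3/F4 TT untreated
  -> R7 @ bar 7 tick 0 v(1,): B3->F4 leap 6st
  -> R2 @ bar 8 tick 0 v(0, 1): B3/F4 TT -> D4/D5 P8 similar
  -> R1 @ bar 9 tick 0 v(0, 1): D4/D5 P8 -> C4/C5 P8 similar

(1, 0, R2, (0, 1))
(2, 0, R2, (0, 1))
(4, 0, R7, (1,))
(7, 0, R4, (0, 1))
(7, 0, R7, (1,))
(8, 0, R2, (0, 1))
(9, 0, R1, (0, 1))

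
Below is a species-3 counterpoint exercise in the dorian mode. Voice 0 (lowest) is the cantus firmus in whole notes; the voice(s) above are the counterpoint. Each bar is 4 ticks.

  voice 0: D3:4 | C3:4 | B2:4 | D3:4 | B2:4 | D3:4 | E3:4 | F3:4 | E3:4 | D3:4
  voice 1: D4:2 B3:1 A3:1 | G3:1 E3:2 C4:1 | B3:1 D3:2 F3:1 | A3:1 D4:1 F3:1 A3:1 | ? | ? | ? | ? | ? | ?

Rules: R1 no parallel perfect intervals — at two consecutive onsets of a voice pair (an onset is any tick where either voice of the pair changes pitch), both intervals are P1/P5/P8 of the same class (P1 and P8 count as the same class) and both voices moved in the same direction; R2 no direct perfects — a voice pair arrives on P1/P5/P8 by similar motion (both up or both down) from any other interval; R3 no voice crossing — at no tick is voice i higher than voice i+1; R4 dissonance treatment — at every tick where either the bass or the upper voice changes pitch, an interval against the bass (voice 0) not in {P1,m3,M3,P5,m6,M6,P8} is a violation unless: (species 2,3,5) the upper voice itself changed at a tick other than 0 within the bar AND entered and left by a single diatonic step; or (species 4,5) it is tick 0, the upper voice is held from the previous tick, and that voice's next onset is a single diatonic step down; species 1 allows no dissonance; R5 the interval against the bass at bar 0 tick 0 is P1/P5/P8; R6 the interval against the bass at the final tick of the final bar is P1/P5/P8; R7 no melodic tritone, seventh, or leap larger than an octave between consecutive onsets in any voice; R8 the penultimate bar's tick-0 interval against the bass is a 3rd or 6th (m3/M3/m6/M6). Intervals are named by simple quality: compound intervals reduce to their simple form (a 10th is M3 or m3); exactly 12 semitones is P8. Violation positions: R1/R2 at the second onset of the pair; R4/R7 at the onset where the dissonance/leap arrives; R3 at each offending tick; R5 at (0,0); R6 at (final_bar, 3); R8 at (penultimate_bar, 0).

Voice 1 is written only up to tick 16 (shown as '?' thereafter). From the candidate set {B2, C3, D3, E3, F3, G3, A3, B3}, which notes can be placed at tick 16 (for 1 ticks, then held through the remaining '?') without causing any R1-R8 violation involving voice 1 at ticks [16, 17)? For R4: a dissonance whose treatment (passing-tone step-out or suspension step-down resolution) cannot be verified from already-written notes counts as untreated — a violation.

{B3, D3, G3}

B2: violates R2,R7
C3: violates R4
D3: legal
E3: violates R4
F3: violates R4
G3: legal
A3: violates R4
B3: legal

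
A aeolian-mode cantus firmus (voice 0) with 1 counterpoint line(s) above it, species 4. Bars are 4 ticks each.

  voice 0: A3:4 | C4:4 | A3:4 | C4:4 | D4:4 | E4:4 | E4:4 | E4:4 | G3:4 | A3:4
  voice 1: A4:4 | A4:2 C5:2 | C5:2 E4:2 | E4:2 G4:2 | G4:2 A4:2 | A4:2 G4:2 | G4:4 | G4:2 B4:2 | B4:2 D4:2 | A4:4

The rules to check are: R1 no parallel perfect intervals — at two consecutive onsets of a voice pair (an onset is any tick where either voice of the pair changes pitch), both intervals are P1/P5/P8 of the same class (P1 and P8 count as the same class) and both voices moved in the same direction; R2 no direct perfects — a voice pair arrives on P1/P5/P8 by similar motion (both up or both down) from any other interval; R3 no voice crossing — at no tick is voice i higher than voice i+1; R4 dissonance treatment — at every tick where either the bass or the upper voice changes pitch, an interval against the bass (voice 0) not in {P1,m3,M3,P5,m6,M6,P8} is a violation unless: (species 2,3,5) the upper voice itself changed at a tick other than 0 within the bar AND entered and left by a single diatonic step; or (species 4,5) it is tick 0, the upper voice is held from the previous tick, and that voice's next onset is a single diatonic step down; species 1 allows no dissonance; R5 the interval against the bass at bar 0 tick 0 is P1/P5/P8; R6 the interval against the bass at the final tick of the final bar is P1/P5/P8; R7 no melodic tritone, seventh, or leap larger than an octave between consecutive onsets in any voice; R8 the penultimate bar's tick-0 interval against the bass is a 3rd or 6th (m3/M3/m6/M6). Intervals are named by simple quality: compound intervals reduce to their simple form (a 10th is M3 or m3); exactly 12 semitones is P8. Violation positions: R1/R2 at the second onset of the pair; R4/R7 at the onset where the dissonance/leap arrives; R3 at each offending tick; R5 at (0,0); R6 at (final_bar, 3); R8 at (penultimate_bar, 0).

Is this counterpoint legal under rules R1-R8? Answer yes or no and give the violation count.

bar 0: v0=A3 v1=A4 (P8)
bar 1: v0=C4 v1=A4 (M6)
bar 2: v0=A3 v1=C5 (m3)
bar 3: v0=C4 v1=E4 (M3)
bar 4: v0=D4 v1=G4 (P4)
bar 5: v0=E4 v1=A4 (P4)
bar 6: v0=E4 v1=G4 (m3)
bar 7: v0=E4 v1=G4 (m3)
bar 8: v0=G3 v1=B4 (M3)
bar 9: v0=A3 v1=A4 (P8)
  R4 @ bar4.0: D4/G4 P4 untreated
  R2 @ bar9.0: G3/D4 P5 -> A3/A4 P8 similar

No (2 violations)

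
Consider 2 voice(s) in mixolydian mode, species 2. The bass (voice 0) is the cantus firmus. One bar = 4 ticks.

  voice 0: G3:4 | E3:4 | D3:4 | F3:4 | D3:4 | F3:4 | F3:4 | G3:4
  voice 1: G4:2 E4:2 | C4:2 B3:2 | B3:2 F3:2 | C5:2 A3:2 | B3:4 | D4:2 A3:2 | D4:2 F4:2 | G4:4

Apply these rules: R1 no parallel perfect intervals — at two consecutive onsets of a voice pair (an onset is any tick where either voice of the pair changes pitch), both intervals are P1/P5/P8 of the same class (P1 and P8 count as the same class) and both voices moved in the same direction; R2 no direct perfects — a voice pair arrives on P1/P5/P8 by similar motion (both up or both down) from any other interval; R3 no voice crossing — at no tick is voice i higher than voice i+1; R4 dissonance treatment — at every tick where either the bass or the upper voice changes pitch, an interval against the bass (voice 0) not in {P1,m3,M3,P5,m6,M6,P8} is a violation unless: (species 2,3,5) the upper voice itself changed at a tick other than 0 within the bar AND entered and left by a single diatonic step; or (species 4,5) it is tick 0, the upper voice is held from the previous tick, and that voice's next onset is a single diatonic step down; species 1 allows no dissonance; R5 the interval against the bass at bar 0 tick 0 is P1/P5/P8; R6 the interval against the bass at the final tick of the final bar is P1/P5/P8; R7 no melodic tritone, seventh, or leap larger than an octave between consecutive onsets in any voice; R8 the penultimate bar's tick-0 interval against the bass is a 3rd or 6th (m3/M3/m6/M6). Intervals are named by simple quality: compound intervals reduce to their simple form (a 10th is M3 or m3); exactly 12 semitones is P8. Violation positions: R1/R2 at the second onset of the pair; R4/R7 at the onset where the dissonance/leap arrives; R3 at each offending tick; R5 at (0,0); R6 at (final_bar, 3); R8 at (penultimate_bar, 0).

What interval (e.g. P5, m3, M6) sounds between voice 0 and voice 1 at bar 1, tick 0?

m6

voice 0=E3 voice 1=C4 -> m6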